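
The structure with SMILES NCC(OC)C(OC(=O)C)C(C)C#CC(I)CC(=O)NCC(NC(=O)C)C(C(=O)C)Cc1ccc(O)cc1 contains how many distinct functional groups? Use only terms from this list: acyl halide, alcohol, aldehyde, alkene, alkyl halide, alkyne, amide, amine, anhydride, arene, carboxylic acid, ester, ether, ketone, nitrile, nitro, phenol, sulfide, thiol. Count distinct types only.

Reading the structure from left to right:
  H2NCH2: –NH2 on an sp³ carbon with no adjacent C=O → amine.
  CH(OCH3): pendant –OCH3: C–O–C with sp³ C, no adjacent C=O → ether.
  CH(OCOCH3): pendant –OC(=O)CH3: an acyloxy group → ester.
  C≡C: C≡C triple bond → alkyne.
  CH(I): halogen on an sp³ carbon → alkyl halide.
  CH2CONHCH2: –C(=O)–N– linkage → amide (the N is not an amine).
  CH(NHCOCH3): pendant –NHC(=O)CH3: N bonded to a carbonyl → amide (not amine).
  CH(COCH3): pendant –COCH3: carbonyl C bonded to two carbons → ketone.
  C6H4OH: –OH attached directly to an aromatic ring → phenol (not alcohol); the ring itself is an arene.
Distinct types present: alkyl halide, alkyne, amide, amine, arene, ester, ether, ketone, phenol.

9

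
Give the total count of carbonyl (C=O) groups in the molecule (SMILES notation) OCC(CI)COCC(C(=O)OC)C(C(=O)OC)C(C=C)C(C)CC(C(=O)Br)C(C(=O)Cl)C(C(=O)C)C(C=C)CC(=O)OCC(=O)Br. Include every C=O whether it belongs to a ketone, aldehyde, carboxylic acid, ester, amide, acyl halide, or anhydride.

7

CH(COOCH3): ester, 1 C=O (running total 1).
CH(COOCH3): ester, 1 C=O (running total 2).
CH(COBr): acyl halide, 1 C=O (running total 3).
CH(COCl): acyl halide, 1 C=O (running total 4).
CH(COCH3): ketone, 1 C=O (running total 5).
CH2COOCH2: ester, 1 C=O (running total 6).
COBr: acyl halide, 1 C=O (running total 7).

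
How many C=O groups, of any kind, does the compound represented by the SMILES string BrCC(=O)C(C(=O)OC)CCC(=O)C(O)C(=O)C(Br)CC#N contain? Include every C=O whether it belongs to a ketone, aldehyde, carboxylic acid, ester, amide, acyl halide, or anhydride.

CO: ketone, 1 C=O (running total 1).
CH(COOCH3): ester, 1 C=O (running total 2).
CO: ketone, 1 C=O (running total 3).
CO: ketone, 1 C=O (running total 4).

4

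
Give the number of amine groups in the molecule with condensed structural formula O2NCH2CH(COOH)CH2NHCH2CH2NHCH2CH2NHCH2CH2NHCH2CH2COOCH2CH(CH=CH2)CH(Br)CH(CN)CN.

–NO2 on carbon → nitro group.
pendant –COOH: carbonyl C bonded to C and –OH → carboxylic acid.
C–N–C with sp³ carbons and no adjacent C=O → amine (secondary).
C–N–C with sp³ carbons and no adjacent C=O → amine (secondary).
C–N–C with sp³ carbons and no adjacent C=O → amine (secondary).
C–N–C with sp³ carbons and no adjacent C=O → amine (secondary).
–C(=O)–O–C with C on the carbonyl side → ester.
pendant –CH=CH2: C=C double bond → alkene.
halogen on an sp³ carbon → alkyl halide.
pendant –C≡N: nitrile.
–C≡N: carbon triple-bonded to nitrogen → nitrile.
Amine appears at: CH2NHCH2, CH2NHCH2, CH2NHCH2, CH2NHCH2 → 4.

4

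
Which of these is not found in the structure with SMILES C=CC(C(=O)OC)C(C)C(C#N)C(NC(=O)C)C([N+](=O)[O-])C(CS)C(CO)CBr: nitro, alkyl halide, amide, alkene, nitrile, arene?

arene

amide: present (CH(NHCOCH3) — pendant –NHC(=O)CH3: N bonded to a carbonyl → amide (not amine)).
alkene: present (CH2=CH — C=C double bond → alkene).
nitro: present (CH(NO2) — –NO2 on an sp³ carbon → nitro (the N=O is not a carbonyl)).
alkyl halide: present (CH2Br — halogen on an sp³ carbon → alkyl halide).
nitrile: present (CH(CN) — pendant –C≡N: nitrile).
arene: no segment matches this pattern.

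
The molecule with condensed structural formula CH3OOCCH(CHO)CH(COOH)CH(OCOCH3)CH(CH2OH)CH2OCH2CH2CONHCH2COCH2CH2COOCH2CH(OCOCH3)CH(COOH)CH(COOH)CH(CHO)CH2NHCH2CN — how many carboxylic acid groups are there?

Taking each segment in turn:
  CH3OOC: CH3O–C(=O)–: carbonyl C bonded to C and to –OCH3 → ester (not ketone + ether).
  CH(CHO): pendant –CHO: carbonyl C bonded to C and H → aldehyde.
  CH(COOH): pendant –COOH: carbonyl C bonded to C and –OH → carboxylic acid.
  CH(OCOCH3): pendant –OC(=O)CH3: an acyloxy group → ester.
  CH(CH2OH): pendant –CH2OH on an sp³ backbone C → alcohol.
  CH2OCH2: C–O–C with sp³ carbons on both sides and no adjacent C=O → ether.
  CH2CONHCH2: –C(=O)–N– linkage → amide (the N is not an amine).
  CO: –C(=O)– with carbon on both sides → ketone.
  CH2COOCH2: –C(=O)–O–C with C on the carbonyl side → ester.
  CH(OCOCH3): pendant –OC(=O)CH3: an acyloxy group → ester.
  CH(COOH): pendant –COOH: carbonyl C bonded to C and –OH → carboxylic acid.
  CH(COOH): pendant –COOH: carbonyl C bonded to C and –OH → carboxylic acid.
  CH(CHO): pendant –CHO: carbonyl C bonded to C and H → aldehyde.
  CH2NHCH2: C–N–C with sp³ carbons and no adjacent C=O → amine (secondary).
  CN: –C≡N: carbon triple-bonded to nitrogen → nitrile.
Carboxylic acid appears at: CH(COOH), CH(COOH), CH(COOH) → 3.

3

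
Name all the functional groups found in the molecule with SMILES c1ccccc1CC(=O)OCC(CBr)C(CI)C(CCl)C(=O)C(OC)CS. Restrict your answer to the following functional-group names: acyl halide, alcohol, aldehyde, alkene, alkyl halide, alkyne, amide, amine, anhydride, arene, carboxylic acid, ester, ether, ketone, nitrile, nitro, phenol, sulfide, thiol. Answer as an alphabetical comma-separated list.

alkyl halide, arene, ester, ether, ketone, thiol

Working along the chain:
  C6H5: C6H5– phenyl ring → arene.
  CH2COOCH2: –C(=O)–O–C with C on the carbonyl side → ester.
  CH(CH2Br): pendant –CH2X: halogen on sp³ carbon → alkyl halide.
  CH(CH2I): pendant –CH2X: halogen on sp³ carbon → alkyl halide.
  CH(CH2Cl): pendant –CH2X: halogen on sp³ carbon → alkyl halide.
  CO: –C(=O)– with carbon on both sides → ketone.
  CH(OCH3): pendant –OCH3: C–O–C with sp³ C, no adjacent C=O → ether.
  CH2SH: –SH on an sp³ carbon → thiol.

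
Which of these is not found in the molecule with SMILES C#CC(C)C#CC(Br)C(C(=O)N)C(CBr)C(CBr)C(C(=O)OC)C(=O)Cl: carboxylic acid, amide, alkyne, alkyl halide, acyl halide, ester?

carboxylic acid

acyl halide: present (COCl — –C(=O)Cl: carbonyl C bonded to C and to a halogen → acyl halide (not alkyl halide)).
alkyl halide: present (CH(Br) — halogen on an sp³ carbon → alkyl halide).
ester: present (CH(COOCH3) — pendant –COOCH3: carbonyl C bonded to C and –OCH3 → ester).
amide: present (CH(CONH2) — pendant –CONH2: carbonyl C bonded to C and N → amide).
alkyne: present (HC≡C — C≡C triple bond → alkyne).
carboxylic acid: absent. In CH(COOCH3), the acyl oxygen is bonded to carbon (–O–C), not to H, so this is an ester. In CH(CONH2), the carbonyl is bonded to nitrogen, not to –OH; that is an amide.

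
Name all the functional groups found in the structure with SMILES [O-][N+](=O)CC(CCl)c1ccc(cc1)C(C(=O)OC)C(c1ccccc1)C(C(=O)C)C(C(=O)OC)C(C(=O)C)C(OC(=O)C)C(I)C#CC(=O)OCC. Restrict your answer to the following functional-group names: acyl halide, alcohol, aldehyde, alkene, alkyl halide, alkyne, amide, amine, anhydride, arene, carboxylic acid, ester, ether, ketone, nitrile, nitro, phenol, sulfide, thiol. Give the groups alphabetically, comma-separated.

–NO2 on carbon → nitro group.
pendant –CH2X: halogen on sp³ carbon → alkyl halide.
para-disubstituted benzene ring → arene.
pendant –COOCH3: carbonyl C bonded to C and –OCH3 → ester.
pendant –C6H5: benzene ring → arene.
pendant –COCH3: carbonyl C bonded to two carbons → ketone.
pendant –COOCH3: carbonyl C bonded to C and –OCH3 → ester.
pendant –COCH3: carbonyl C bonded to two carbons → ketone.
pendant –OC(=O)CH3: an acyloxy group → ester.
halogen on an sp³ carbon → alkyl halide.
C≡C triple bond → alkyne.
–C(=O)OCH2CH3: carbonyl C bonded to C and to –OEt → ester.

alkyl halide, alkyne, arene, ester, ketone, nitro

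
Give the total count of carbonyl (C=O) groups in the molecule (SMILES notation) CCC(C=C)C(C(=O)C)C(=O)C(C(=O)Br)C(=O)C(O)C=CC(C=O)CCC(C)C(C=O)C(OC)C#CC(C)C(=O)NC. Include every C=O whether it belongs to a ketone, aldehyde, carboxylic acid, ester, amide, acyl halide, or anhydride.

7

CH(COCH3): ketone, 1 C=O (running total 1).
CO: ketone, 1 C=O (running total 2).
CH(COBr): acyl halide, 1 C=O (running total 3).
CO: ketone, 1 C=O (running total 4).
CH(CHO): aldehyde, 1 C=O (running total 5).
CH(CHO): aldehyde, 1 C=O (running total 6).
CONHCH3: amide, 1 C=O (running total 7).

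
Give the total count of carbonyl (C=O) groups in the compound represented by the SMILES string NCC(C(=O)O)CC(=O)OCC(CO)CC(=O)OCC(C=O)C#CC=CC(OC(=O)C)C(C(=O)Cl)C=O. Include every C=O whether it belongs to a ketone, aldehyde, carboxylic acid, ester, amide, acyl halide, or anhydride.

7

CH(COOH): carboxylic acid, 1 C=O (running total 1).
CH2COOCH2: ester, 1 C=O (running total 2).
CH2COOCH2: ester, 1 C=O (running total 3).
CH(CHO): aldehyde, 1 C=O (running total 4).
CH(OCOCH3): ester, 1 C=O (running total 5).
CH(COCl): acyl halide, 1 C=O (running total 6).
CHO: aldehyde, 1 C=O (running total 7).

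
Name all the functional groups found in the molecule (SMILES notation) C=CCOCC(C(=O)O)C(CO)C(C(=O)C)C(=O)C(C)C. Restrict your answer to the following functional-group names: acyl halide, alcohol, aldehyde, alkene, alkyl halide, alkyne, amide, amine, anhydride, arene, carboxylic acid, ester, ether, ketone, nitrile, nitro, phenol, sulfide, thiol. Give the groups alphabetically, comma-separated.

alcohol, alkene, carboxylic acid, ether, ketone

Reading the structure from left to right:
  CH2=CH: C=C double bond → alkene.
  CH2OCH2: C–O–C with sp³ carbons on both sides and no adjacent C=O → ether.
  CH(COOH): pendant –COOH: carbonyl C bonded to C and –OH → carboxylic acid.
  CH(CH2OH): pendant –CH2OH on an sp³ backbone C → alcohol.
  CH(COCH3): pendant –COCH3: carbonyl C bonded to two carbons → ketone.
  CO: –C(=O)– with carbon on both sides → ketone.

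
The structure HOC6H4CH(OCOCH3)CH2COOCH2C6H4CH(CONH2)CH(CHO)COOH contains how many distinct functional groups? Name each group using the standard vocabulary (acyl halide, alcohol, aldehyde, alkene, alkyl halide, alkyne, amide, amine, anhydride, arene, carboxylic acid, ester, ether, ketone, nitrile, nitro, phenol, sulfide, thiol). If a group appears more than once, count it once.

–OH attached directly to an aromatic ring → phenol (not alcohol); the ring itself is an arene.
pendant –OC(=O)CH3: an acyloxy group → ester.
–C(=O)–O–C with C on the carbonyl side → ester.
para-disubstituted benzene ring → arene.
pendant –CONH2: carbonyl C bonded to C and N → amide.
pendant –CHO: carbonyl C bonded to C and H → aldehyde.
–COOH: carbonyl C bonded to –OH and C → carboxylic acid (the –OH is not a separate alcohol).
Distinct types present: aldehyde, amide, arene, carboxylic acid, ester, phenol.

6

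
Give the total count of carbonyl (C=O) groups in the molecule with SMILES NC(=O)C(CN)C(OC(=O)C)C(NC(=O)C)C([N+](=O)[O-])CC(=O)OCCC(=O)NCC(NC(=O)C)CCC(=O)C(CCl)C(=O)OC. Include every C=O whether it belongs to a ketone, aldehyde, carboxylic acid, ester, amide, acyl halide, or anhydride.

8

H2NCO: amide, 1 C=O (running total 1).
CH(OCOCH3): ester, 1 C=O (running total 2).
CH(NHCOCH3): amide, 1 C=O (running total 3).
CH2COOCH2: ester, 1 C=O (running total 4).
CH2CONHCH2: amide, 1 C=O (running total 5).
CH(NHCOCH3): amide, 1 C=O (running total 6).
CO: ketone, 1 C=O (running total 7).
COOCH3: ester, 1 C=O (running total 8).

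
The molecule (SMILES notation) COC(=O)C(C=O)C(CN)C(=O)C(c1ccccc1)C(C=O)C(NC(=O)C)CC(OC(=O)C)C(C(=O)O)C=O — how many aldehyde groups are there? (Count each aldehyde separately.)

Reading the structure from left to right:
  CH3OOC: CH3O–C(=O)–: carbonyl C bonded to C and to –OCH3 → ester (not ketone + ether).
  CH(CHO): pendant –CHO: carbonyl C bonded to C and H → aldehyde.
  CH(CH2NH2): pendant –CH2NH2: N on sp³ C, no adjacent C=O → amine.
  CO: –C(=O)– with carbon on both sides → ketone.
  CH(C6H5): pendant –C6H5: benzene ring → arene.
  CH(CHO): pendant –CHO: carbonyl C bonded to C and H → aldehyde.
  CH(NHCOCH3): pendant –NHC(=O)CH3: N bonded to a carbonyl → amide (not amine).
  CH(OCOCH3): pendant –OC(=O)CH3: an acyloxy group → ester.
  CH(COOH): pendant –COOH: carbonyl C bonded to C and –OH → carboxylic acid.
  CHO: terminal –CHO: carbonyl C bonded to H and C → aldehyde.
Aldehyde appears at: CH(CHO), CH(CHO), CHO → 3.

3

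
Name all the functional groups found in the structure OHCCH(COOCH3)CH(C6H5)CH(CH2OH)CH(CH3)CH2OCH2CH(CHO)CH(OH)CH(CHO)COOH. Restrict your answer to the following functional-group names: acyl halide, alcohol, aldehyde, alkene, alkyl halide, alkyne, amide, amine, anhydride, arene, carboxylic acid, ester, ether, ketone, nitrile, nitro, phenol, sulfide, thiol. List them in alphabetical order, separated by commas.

terminal –CHO: carbonyl C bonded to H and C → aldehyde.
pendant –COOCH3: carbonyl C bonded to C and –OCH3 → ester.
pendant –C6H5: benzene ring → arene.
pendant –CH2OH on an sp³ backbone C → alcohol.
C–O–C with sp³ carbons on both sides and no adjacent C=O → ether.
pendant –CHO: carbonyl C bonded to C and H → aldehyde.
–OH on an sp³ carbon → alcohol (secondary).
pendant –CHO: carbonyl C bonded to C and H → aldehyde.
–COOH: carbonyl C bonded to –OH and C → carboxylic acid (the –OH is not a separate alcohol).

alcohol, aldehyde, arene, carboxylic acid, ester, ether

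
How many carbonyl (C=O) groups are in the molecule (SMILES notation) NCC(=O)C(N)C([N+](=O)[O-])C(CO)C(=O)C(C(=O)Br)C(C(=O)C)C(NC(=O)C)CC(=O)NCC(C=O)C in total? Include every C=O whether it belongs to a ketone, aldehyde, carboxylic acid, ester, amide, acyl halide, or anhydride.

CO: ketone, 1 C=O (running total 1).
CO: ketone, 1 C=O (running total 2).
CH(COBr): acyl halide, 1 C=O (running total 3).
CH(COCH3): ketone, 1 C=O (running total 4).
CH(NHCOCH3): amide, 1 C=O (running total 5).
CH2CONHCH2: amide, 1 C=O (running total 6).
CH(CHO): aldehyde, 1 C=O (running total 7).

7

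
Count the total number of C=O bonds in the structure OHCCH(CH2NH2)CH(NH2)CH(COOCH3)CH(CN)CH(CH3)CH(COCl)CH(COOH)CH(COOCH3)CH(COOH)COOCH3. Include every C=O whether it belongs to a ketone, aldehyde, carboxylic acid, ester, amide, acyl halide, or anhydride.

OHC: aldehyde, 1 C=O (running total 1).
CH(COOCH3): ester, 1 C=O (running total 2).
CH(COCl): acyl halide, 1 C=O (running total 3).
CH(COOH): carboxylic acid, 1 C=O (running total 4).
CH(COOCH3): ester, 1 C=O (running total 5).
CH(COOH): carboxylic acid, 1 C=O (running total 6).
COOCH3: ester, 1 C=O (running total 7).

7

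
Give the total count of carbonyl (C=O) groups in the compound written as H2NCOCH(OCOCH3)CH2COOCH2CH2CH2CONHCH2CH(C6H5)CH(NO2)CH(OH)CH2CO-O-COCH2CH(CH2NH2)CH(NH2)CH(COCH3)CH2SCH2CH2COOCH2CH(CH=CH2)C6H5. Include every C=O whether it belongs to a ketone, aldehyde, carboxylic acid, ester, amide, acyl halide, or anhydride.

8

H2NCO: amide, 1 C=O (running total 1).
CH(OCOCH3): ester, 1 C=O (running total 2).
CH2COOCH2: ester, 1 C=O (running total 3).
CH2CONHCH2: amide, 1 C=O (running total 4).
CH2CO-O-COCH2: anhydride, 2 C=O (running total 6).
CH(COCH3): ketone, 1 C=O (running total 7).
CH2COOCH2: ester, 1 C=O (running total 8).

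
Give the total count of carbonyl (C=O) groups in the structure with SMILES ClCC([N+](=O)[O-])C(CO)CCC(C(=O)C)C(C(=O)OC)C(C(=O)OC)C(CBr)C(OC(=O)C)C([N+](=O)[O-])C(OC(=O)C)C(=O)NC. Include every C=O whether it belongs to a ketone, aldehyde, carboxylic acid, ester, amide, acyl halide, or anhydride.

CH(COCH3): ketone, 1 C=O (running total 1).
CH(COOCH3): ester, 1 C=O (running total 2).
CH(COOCH3): ester, 1 C=O (running total 3).
CH(OCOCH3): ester, 1 C=O (running total 4).
CH(OCOCH3): ester, 1 C=O (running total 5).
CONHCH3: amide, 1 C=O (running total 6).

6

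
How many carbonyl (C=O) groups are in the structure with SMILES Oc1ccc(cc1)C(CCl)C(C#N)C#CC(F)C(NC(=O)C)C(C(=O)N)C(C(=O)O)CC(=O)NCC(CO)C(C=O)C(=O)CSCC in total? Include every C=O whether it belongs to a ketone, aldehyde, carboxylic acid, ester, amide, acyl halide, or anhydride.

CH(NHCOCH3): amide, 1 C=O (running total 1).
CH(CONH2): amide, 1 C=O (running total 2).
CH(COOH): carboxylic acid, 1 C=O (running total 3).
CH2CONHCH2: amide, 1 C=O (running total 4).
CH(CHO): aldehyde, 1 C=O (running total 5).
CO: ketone, 1 C=O (running total 6).

6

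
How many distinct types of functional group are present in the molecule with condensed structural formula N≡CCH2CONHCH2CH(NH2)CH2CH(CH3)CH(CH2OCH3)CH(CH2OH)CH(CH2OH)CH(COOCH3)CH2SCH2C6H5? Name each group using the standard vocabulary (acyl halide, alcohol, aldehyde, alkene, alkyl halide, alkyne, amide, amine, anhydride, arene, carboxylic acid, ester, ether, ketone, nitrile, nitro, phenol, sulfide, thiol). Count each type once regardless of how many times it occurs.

Reading the structure from left to right:
  N≡C: N≡C–: carbon triple-bonded to nitrogen → nitrile.
  CH2CONHCH2: –C(=O)–N– linkage → amide (the N is not an amine).
  CH(NH2): –NH2 on an sp³ carbon with no adjacent C=O → amine.
  CH(CH2OCH3): pendant –CH2OCH3: C–O–C linkage → ether.
  CH(CH2OH): pendant –CH2OH on an sp³ backbone C → alcohol.
  CH(CH2OH): pendant –CH2OH on an sp³ backbone C → alcohol.
  CH(COOCH3): pendant –COOCH3: carbonyl C bonded to C and –OCH3 → ester.
  CH2SCH2: C–S–C linkage → sulfide (thioether).
  C6H5: –C6H5 phenyl ring → arene.
Distinct types present: alcohol, amide, amine, arene, ester, ether, nitrile, sulfide.

8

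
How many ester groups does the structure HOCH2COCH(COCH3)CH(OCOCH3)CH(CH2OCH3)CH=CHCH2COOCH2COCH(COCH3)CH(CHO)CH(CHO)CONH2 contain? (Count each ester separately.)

2

HO– on an sp³ carbon → alcohol.
–C(=O)– with carbon on both sides → ketone.
pendant –COCH3: carbonyl C bonded to two carbons → ketone.
pendant –OC(=O)CH3: an acyloxy group → ester.
pendant –CH2OCH3: C–O–C linkage → ether.
C=C double bond → alkene.
–C(=O)–O–C with C on the carbonyl side → ester.
–C(=O)– with carbon on both sides → ketone.
pendant –COCH3: carbonyl C bonded to two carbons → ketone.
pendant –CHO: carbonyl C bonded to C and H → aldehyde.
pendant –CHO: carbonyl C bonded to C and H → aldehyde.
–C(=O)NH2: carbonyl C bonded to C and to N → amide (the N is not a separate amine).
Ester appears at: CH(OCOCH3), CH2COOCH2 → 2.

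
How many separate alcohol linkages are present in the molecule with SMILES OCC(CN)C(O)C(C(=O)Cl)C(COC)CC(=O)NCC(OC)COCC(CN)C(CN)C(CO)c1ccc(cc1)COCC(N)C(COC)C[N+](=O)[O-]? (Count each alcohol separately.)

3

Taking each segment in turn:
  HOCH2: HO– on an sp³ carbon → alcohol.
  CH(CH2NH2): pendant –CH2NH2: N on sp³ C, no adjacent C=O → amine.
  CH(OH): –OH on an sp³ carbon → alcohol (secondary).
  CH(COCl): pendant –C(=O)X: carbonyl C bonded to C and halogen → acyl halide.
  CH(CH2OCH3): pendant –CH2OCH3: C–O–C linkage → ether.
  CH2CONHCH2: –C(=O)–N– linkage → amide (the N is not an amine).
  CH(OCH3): pendant –OCH3: C–O–C with sp³ C, no adjacent C=O → ether.
  CH2OCH2: C–O–C with sp³ carbons on both sides and no adjacent C=O → ether.
  CH(CH2NH2): pendant –CH2NH2: N on sp³ C, no adjacent C=O → amine.
  CH(CH2NH2): pendant –CH2NH2: N on sp³ C, no adjacent C=O → amine.
  CH(CH2OH): pendant –CH2OH on an sp³ backbone C → alcohol.
  C6H4: para-disubstituted benzene ring → arene.
  CH2OCH2: C–O–C with sp³ carbons on both sides and no adjacent C=O → ether.
  CH(NH2): –NH2 on an sp³ carbon with no adjacent C=O → amine.
  CH(CH2OCH3): pendant –CH2OCH3: C–O–C linkage → ether.
  CH2NO2: –NO2 on carbon → nitro group.
Alcohol appears at: HOCH2, CH(OH), CH(CH2OH) → 3.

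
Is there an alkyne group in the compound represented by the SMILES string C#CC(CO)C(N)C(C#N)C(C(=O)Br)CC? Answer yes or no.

Reading the structure from left to right:
  HC≡C: C≡C triple bond → alkyne.
  CH(CH2OH): pendant –CH2OH on an sp³ backbone C → alcohol.
  CH(NH2): –NH2 on an sp³ carbon with no adjacent C=O → amine.
  CH(CN): pendant –C≡N: nitrile.
  CH(COBr): pendant –C(=O)X: carbonyl C bonded to C and halogen → acyl halide.
The HC≡C segment supplies the alkyne: C≡C triple bond → alkyne.

yes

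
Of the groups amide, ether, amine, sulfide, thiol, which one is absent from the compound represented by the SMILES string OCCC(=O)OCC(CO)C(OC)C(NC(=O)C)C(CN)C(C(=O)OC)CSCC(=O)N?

amide: present (CH(NHCOCH3) — pendant –NHC(=O)CH3: N bonded to a carbonyl → amide (not amine)).
amine: present (CH(CH2NH2) — pendant –CH2NH2: N on sp³ C, no adjacent C=O → amine).
sulfide: present (CH2SCH2 — C–S–C linkage → sulfide (thioether)).
ether: present (CH(OCH3) — pendant –OCH3: C–O–C with sp³ C, no adjacent C=O → ether).
thiol: no segment matches this pattern.

thiol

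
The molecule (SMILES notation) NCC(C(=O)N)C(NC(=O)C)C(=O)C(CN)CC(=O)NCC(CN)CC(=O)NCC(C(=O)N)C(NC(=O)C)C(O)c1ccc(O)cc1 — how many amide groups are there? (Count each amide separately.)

6

–NH2 on an sp³ carbon with no adjacent C=O → amine.
pendant –CONH2: carbonyl C bonded to C and N → amide.
pendant –NHC(=O)CH3: N bonded to a carbonyl → amide (not amine).
–C(=O)– with carbon on both sides → ketone.
pendant –CH2NH2: N on sp³ C, no adjacent C=O → amine.
–C(=O)–N– linkage → amide (the N is not an amine).
pendant –CH2NH2: N on sp³ C, no adjacent C=O → amine.
–C(=O)–N– linkage → amide (the N is not an amine).
pendant –CONH2: carbonyl C bonded to C and N → amide.
pendant –NHC(=O)CH3: N bonded to a carbonyl → amide (not amine).
–OH on an sp³ carbon → alcohol (secondary).
–OH attached directly to an aromatic ring → phenol (not alcohol); the ring itself is an arene.
Amide appears at: CH(CONH2), CH(NHCOCH3), CH2CONHCH2, CH2CONHCH2, CH(CONH2), CH(NHCOCH3) → 6.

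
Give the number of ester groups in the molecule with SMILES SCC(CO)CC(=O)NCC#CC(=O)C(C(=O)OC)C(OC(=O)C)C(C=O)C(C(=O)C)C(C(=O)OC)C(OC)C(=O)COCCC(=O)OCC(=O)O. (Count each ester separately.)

Reading the structure from left to right:
  HSCH2: –SH on an sp³ carbon → thiol.
  CH(CH2OH): pendant –CH2OH on an sp³ backbone C → alcohol.
  CH2CONHCH2: –C(=O)–N– linkage → amide (the N is not an amine).
  C≡C: C≡C triple bond → alkyne.
  CO: –C(=O)– with carbon on both sides → ketone.
  CH(COOCH3): pendant –COOCH3: carbonyl C bonded to C and –OCH3 → ester.
  CH(OCOCH3): pendant –OC(=O)CH3: an acyloxy group → ester.
  CH(CHO): pendant –CHO: carbonyl C bonded to C and H → aldehyde.
  CH(COCH3): pendant –COCH3: carbonyl C bonded to two carbons → ketone.
  CH(COOCH3): pendant –COOCH3: carbonyl C bonded to C and –OCH3 → ester.
  CH(OCH3): pendant –OCH3: C–O–C with sp³ C, no adjacent C=O → ether.
  CO: –C(=O)– with carbon on both sides → ketone.
  CH2OCH2: C–O–C with sp³ carbons on both sides and no adjacent C=O → ether.
  CH2COOCH2: –C(=O)–O–C with C on the carbonyl side → ester.
  COOH: –COOH: carbonyl C bonded to –OH and C → carboxylic acid (the –OH is not a separate alcohol).
Ester appears at: CH(COOCH3), CH(OCOCH3), CH(COOCH3), CH2COOCH2 → 4.

4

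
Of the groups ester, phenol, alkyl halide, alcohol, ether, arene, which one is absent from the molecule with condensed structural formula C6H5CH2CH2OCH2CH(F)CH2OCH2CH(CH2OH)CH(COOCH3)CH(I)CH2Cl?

ester: present (CH(COOCH3) — pendant –COOCH3: carbonyl C bonded to C and –OCH3 → ester).
alkyl halide: present (CH(F) — halogen on an sp³ carbon → alkyl halide).
ether: present (CH2OCH2 — C–O–C with sp³ carbons on both sides and no adjacent C=O → ether).
arene: present (C6H5 — C6H5– phenyl ring → arene).
alcohol: present (CH(CH2OH) — pendant –CH2OH on an sp³ backbone C → alcohol).
phenol: absent. In CH(CH2OH), the –OH is on an sp³ carbon, not on an aromatic ring, so it is an alcohol.

phenol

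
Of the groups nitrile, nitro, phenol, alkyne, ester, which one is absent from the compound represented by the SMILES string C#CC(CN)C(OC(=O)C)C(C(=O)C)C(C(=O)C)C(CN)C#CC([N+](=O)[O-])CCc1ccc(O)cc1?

nitrile

alkyne: present (HC≡C — C≡C triple bond → alkyne).
nitro: present (CH(NO2) — –NO2 on an sp³ carbon → nitro (the N=O is not a carbonyl)).
ester: present (CH(OCOCH3) — pendant –OC(=O)CH3: an acyloxy group → ester).
phenol: present (C6H4OH — –OH attached directly to an aromatic ring → phenol (not alcohol); the ring itself is an arene).
nitrile: absent. In each of HC≡C and C≡C, the triple bond is C≡C, not C≡N.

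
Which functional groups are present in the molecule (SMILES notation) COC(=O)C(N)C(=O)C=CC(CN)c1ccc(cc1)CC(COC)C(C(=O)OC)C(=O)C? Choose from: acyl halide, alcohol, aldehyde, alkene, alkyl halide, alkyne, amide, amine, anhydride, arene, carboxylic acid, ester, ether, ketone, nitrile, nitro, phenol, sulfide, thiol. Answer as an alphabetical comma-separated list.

alkene, amine, arene, ester, ether, ketone

CH3O–C(=O)–: carbonyl C bonded to C and to –OCH3 → ester (not ketone + ether).
–NH2 on an sp³ carbon with no adjacent C=O → amine.
–C(=O)– with carbon on both sides → ketone.
C=C double bond → alkene.
pendant –CH2NH2: N on sp³ C, no adjacent C=O → amine.
para-disubstituted benzene ring → arene.
pendant –CH2OCH3: C–O–C linkage → ether.
pendant –COOCH3: carbonyl C bonded to C and –OCH3 → ester.
–C(=O)– with carbon on both sides → ketone.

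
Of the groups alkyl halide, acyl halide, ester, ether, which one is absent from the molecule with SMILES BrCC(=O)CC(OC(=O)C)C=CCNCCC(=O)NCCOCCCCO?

acyl halide

alkyl halide: present (BrCH2 — halogen on an sp³ carbon → alkyl halide).
ether: present (CH2OCH2 — C–O–C with sp³ carbons on both sides and no adjacent C=O → ether).
ester: present (CH(OCOCH3) — pendant –OC(=O)CH3: an acyloxy group → ester).
acyl halide: no segment matches this pattern.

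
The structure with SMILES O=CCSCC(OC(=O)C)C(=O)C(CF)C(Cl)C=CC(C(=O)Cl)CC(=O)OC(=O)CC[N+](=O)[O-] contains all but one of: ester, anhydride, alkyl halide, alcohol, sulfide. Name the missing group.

ester: present (CH(OCOCH3) — pendant –OC(=O)CH3: an acyloxy group → ester).
anhydride: present (CH2CO-O-COCH2 — two acyl groups sharing one oxygen, –C(=O)–O–C(=O)– → anhydride).
alkyl halide: present (CH(CH2F) — pendant –CH2X: halogen on sp³ carbon → alkyl halide).
sulfide: present (CH2SCH2 — C–S–C linkage → sulfide (thioether)).
alcohol: no segment matches this pattern.

alcohol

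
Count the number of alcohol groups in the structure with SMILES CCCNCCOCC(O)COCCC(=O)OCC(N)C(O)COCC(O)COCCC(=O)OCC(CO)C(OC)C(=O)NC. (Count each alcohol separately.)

C–N–C with sp³ carbons and no adjacent C=O → amine (secondary).
C–O–C with sp³ carbons on both sides and no adjacent C=O → ether.
–OH on an sp³ carbon → alcohol (secondary).
C–O–C with sp³ carbons on both sides and no adjacent C=O → ether.
–C(=O)–O–C with C on the carbonyl side → ester.
–NH2 on an sp³ carbon with no adjacent C=O → amine.
–OH on an sp³ carbon → alcohol (secondary).
C–O–C with sp³ carbons on both sides and no adjacent C=O → ether.
–OH on an sp³ carbon → alcohol (secondary).
C–O–C with sp³ carbons on both sides and no adjacent C=O → ether.
–C(=O)–O–C with C on the carbonyl side → ester.
pendant –CH2OH on an sp³ backbone C → alcohol.
pendant –OCH3: C–O–C with sp³ C, no adjacent C=O → ether.
–C(=O)NHCH3: carbonyl C bonded to C and to N → amide (the N is not an amine).
Alcohol appears at: CH(OH), CH(OH), CH(OH), CH(CH2OH) → 4.

4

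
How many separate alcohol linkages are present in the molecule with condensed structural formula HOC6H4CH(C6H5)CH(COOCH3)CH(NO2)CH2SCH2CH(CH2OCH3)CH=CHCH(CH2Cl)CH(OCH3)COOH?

Reading the structure from left to right:
  HOC6H4: –OH attached directly to an aromatic ring → phenol (not alcohol); the ring itself is an arene.
  CH(C6H5): pendant –C6H5: benzene ring → arene.
  CH(COOCH3): pendant –COOCH3: carbonyl C bonded to C and –OCH3 → ester.
  CH(NO2): –NO2 on an sp³ carbon → nitro (the N=O is not a carbonyl).
  CH2SCH2: C–S–C linkage → sulfide (thioether).
  CH(CH2OCH3): pendant –CH2OCH3: C–O–C linkage → ether.
  CH=CH: C=C double bond → alkene.
  CH(CH2Cl): pendant –CH2X: halogen on sp³ carbon → alkyl halide.
  CH(OCH3): pendant –OCH3: C–O–C with sp³ C, no adjacent C=O → ether.
  COOH: –COOH: carbonyl C bonded to –OH and C → carboxylic acid (the –OH is not a separate alcohol).
No segment is a alcohol: HOC6H4 is arene/phenol, not alcohol; CH(CH2OCH3) is ether, not alcohol; CH(OCH3) is ether, not alcohol. → 0.

0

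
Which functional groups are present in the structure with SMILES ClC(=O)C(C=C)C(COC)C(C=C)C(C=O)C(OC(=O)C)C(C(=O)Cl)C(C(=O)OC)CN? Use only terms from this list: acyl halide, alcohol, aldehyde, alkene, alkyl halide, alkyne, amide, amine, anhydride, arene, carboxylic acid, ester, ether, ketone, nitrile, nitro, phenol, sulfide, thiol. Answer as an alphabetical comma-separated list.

Reading the structure from left to right:
  ClCO: –C(=O)Cl: carbonyl C bonded to C and to a halogen → acyl halide (not alkyl halide).
  CH(CH=CH2): pendant –CH=CH2: C=C double bond → alkene.
  CH(CH2OCH3): pendant –CH2OCH3: C–O–C linkage → ether.
  CH(CH=CH2): pendant –CH=CH2: C=C double bond → alkene.
  CH(CHO): pendant –CHO: carbonyl C bonded to C and H → aldehyde.
  CH(OCOCH3): pendant –OC(=O)CH3: an acyloxy group → ester.
  CH(COCl): pendant –C(=O)X: carbonyl C bonded to C and halogen → acyl halide.
  CH(COOCH3): pendant –COOCH3: carbonyl C bonded to C and –OCH3 → ester.
  CH2NH2: –NH2 on an sp³ carbon with no adjacent C=O → amine.

acyl halide, aldehyde, alkene, amine, ester, ether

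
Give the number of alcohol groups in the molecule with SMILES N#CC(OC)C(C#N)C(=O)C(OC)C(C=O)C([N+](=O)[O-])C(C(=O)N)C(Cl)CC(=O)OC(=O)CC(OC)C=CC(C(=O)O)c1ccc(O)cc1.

Taking each segment in turn:
  N≡C: N≡C–: carbon triple-bonded to nitrogen → nitrile.
  CH(OCH3): pendant –OCH3: C–O–C with sp³ C, no adjacent C=O → ether.
  CH(CN): pendant –C≡N: nitrile.
  CO: –C(=O)– with carbon on both sides → ketone.
  CH(OCH3): pendant –OCH3: C–O–C with sp³ C, no adjacent C=O → ether.
  CH(CHO): pendant –CHO: carbonyl C bonded to C and H → aldehyde.
  CH(NO2): –NO2 on an sp³ carbon → nitro (the N=O is not a carbonyl).
  CH(CONH2): pendant –CONH2: carbonyl C bonded to C and N → amide.
  CH(Cl): halogen on an sp³ carbon → alkyl halide.
  CH2CO-O-COCH2: two acyl groups sharing one oxygen, –C(=O)–O–C(=O)– → anhydride.
  CH(OCH3): pendant –OCH3: C–O–C with sp³ C, no adjacent C=O → ether.
  CH=CH: C=C double bond → alkene.
  CH(COOH): pendant –COOH: carbonyl C bonded to C and –OH → carboxylic acid.
  C6H4OH: –OH attached directly to an aromatic ring → phenol (not alcohol); the ring itself is an arene.
No segment is a alcohol: CH(OCH3) is ether, not alcohol; CO is ketone, not alcohol; CH(OCH3) is ether, not alcohol. → 0.

0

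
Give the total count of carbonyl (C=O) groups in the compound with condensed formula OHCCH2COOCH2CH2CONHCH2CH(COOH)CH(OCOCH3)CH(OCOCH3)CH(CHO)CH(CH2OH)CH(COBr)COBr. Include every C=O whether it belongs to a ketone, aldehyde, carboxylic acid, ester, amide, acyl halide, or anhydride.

9

OHC: aldehyde, 1 C=O (running total 1).
CH2COOCH2: ester, 1 C=O (running total 2).
CH2CONHCH2: amide, 1 C=O (running total 3).
CH(COOH): carboxylic acid, 1 C=O (running total 4).
CH(OCOCH3): ester, 1 C=O (running total 5).
CH(OCOCH3): ester, 1 C=O (running total 6).
CH(CHO): aldehyde, 1 C=O (running total 7).
CH(COBr): acyl halide, 1 C=O (running total 8).
COBr: acyl halide, 1 C=O (running total 9).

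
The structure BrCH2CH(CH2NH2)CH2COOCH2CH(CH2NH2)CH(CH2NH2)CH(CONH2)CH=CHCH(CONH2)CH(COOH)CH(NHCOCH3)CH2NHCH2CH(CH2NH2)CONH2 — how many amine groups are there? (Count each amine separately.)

halogen on an sp³ carbon → alkyl halide.
pendant –CH2NH2: N on sp³ C, no adjacent C=O → amine.
–C(=O)–O–C with C on the carbonyl side → ester.
pendant –CH2NH2: N on sp³ C, no adjacent C=O → amine.
pendant –CH2NH2: N on sp³ C, no adjacent C=O → amine.
pendant –CONH2: carbonyl C bonded to C and N → amide.
C=C double bond → alkene.
pendant –CONH2: carbonyl C bonded to C and N → amide.
pendant –COOH: carbonyl C bonded to C and –OH → carboxylic acid.
pendant –NHC(=O)CH3: N bonded to a carbonyl → amide (not amine).
C–N–C with sp³ carbons and no adjacent C=O → amine (secondary).
pendant –CH2NH2: N on sp³ C, no adjacent C=O → amine.
–C(=O)NH2: carbonyl C bonded to C and to N → amide (the N is not a separate amine).
Amine appears at: CH(CH2NH2), CH(CH2NH2), CH(CH2NH2), CH2NHCH2, CH(CH2NH2) → 5.

5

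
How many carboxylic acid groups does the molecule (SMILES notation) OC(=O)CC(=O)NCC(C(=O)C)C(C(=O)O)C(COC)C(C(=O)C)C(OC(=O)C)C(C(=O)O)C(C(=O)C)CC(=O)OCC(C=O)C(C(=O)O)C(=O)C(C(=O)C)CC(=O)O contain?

–COOH: carbonyl C bonded to –OH and C → carboxylic acid (the –OH is not a separate alcohol).
–C(=O)–N– linkage → amide (the N is not an amine).
pendant –COCH3: carbonyl C bonded to two carbons → ketone.
pendant –COOH: carbonyl C bonded to C and –OH → carboxylic acid.
pendant –CH2OCH3: C–O–C linkage → ether.
pendant –COCH3: carbonyl C bonded to two carbons → ketone.
pendant –OC(=O)CH3: an acyloxy group → ester.
pendant –COOH: carbonyl C bonded to C and –OH → carboxylic acid.
pendant –COCH3: carbonyl C bonded to two carbons → ketone.
–C(=O)–O–C with C on the carbonyl side → ester.
pendant –CHO: carbonyl C bonded to C and H → aldehyde.
pendant –COOH: carbonyl C bonded to C and –OH → carboxylic acid.
–C(=O)– with carbon on both sides → ketone.
pendant –COCH3: carbonyl C bonded to two carbons → ketone.
–COOH: carbonyl C bonded to –OH and C → carboxylic acid (the –OH is not a separate alcohol).
Carboxylic acid appears at: HOOC, CH(COOH), CH(COOH), CH(COOH), COOH → 5.

5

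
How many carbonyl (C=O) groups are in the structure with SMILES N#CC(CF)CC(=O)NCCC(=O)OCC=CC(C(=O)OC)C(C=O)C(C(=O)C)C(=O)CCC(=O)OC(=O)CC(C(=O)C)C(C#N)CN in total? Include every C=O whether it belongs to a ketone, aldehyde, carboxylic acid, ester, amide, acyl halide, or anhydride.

CH2CONHCH2: amide, 1 C=O (running total 1).
CH2COOCH2: ester, 1 C=O (running total 2).
CH(COOCH3): ester, 1 C=O (running total 3).
CH(CHO): aldehyde, 1 C=O (running total 4).
CH(COCH3): ketone, 1 C=O (running total 5).
CO: ketone, 1 C=O (running total 6).
CH2CO-O-COCH2: anhydride, 2 C=O (running total 8).
CH(COCH3): ketone, 1 C=O (running total 9).

9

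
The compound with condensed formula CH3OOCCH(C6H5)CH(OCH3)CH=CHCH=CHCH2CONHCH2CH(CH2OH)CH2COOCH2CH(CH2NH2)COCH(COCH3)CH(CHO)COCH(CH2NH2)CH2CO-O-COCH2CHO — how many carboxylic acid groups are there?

0

CH3O–C(=O)–: carbonyl C bonded to C and to –OCH3 → ester (not ketone + ether).
pendant –C6H5: benzene ring → arene.
pendant –OCH3: C–O–C with sp³ C, no adjacent C=O → ether.
C=C double bond → alkene.
C=C double bond → alkene.
–C(=O)–N– linkage → amide (the N is not an amine).
pendant –CH2OH on an sp³ backbone C → alcohol.
–C(=O)–O–C with C on the carbonyl side → ester.
pendant –CH2NH2: N on sp³ C, no adjacent C=O → amine.
–C(=O)– with carbon on both sides → ketone.
pendant –COCH3: carbonyl C bonded to two carbons → ketone.
pendant –CHO: carbonyl C bonded to C and H → aldehyde.
–C(=O)– with carbon on both sides → ketone.
pendant –CH2NH2: N on sp³ C, no adjacent C=O → amine.
two acyl groups sharing one oxygen, –C(=O)–O–C(=O)– → anhydride.
terminal –CHO: carbonyl C bonded to H and C → aldehyde.
No segment is a carboxylic acid: CH3OOC is ester, not carboxylic acid; CH2CONHCH2 is amide, not carboxylic acid; CH(CH2OH) is alcohol, not carboxylic acid. → 0.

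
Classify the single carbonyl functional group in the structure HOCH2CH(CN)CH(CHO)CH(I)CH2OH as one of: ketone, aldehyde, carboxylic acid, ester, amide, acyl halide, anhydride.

aldehyde

The carbonyl is in the CH(CHO) segment: pendant –CHO: carbonyl C bonded to C and H → aldehyde.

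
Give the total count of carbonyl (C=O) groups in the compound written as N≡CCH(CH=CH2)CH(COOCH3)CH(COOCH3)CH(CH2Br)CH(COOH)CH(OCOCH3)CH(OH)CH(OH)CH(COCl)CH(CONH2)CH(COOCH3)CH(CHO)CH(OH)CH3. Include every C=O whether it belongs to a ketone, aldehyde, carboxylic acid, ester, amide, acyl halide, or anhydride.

CH(COOCH3): ester, 1 C=O (running total 1).
CH(COOCH3): ester, 1 C=O (running total 2).
CH(COOH): carboxylic acid, 1 C=O (running total 3).
CH(OCOCH3): ester, 1 C=O (running total 4).
CH(COCl): acyl halide, 1 C=O (running total 5).
CH(CONH2): amide, 1 C=O (running total 6).
CH(COOCH3): ester, 1 C=O (running total 7).
CH(CHO): aldehyde, 1 C=O (running total 8).

8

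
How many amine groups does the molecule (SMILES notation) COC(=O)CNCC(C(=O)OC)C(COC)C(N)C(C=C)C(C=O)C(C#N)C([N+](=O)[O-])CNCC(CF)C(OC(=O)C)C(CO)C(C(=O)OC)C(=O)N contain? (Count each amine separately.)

3

CH3O–C(=O)–: carbonyl C bonded to C and to –OCH3 → ester (not ketone + ether).
C–N–C with sp³ carbons and no adjacent C=O → amine (secondary).
pendant –COOCH3: carbonyl C bonded to C and –OCH3 → ester.
pendant –CH2OCH3: C–O–C linkage → ether.
–NH2 on an sp³ carbon with no adjacent C=O → amine.
pendant –CH=CH2: C=C double bond → alkene.
pendant –CHO: carbonyl C bonded to C and H → aldehyde.
pendant –C≡N: nitrile.
–NO2 on an sp³ carbon → nitro (the N=O is not a carbonyl).
C–N–C with sp³ carbons and no adjacent C=O → amine (secondary).
pendant –CH2X: halogen on sp³ carbon → alkyl halide.
pendant –OC(=O)CH3: an acyloxy group → ester.
pendant –CH2OH on an sp³ backbone C → alcohol.
pendant –COOCH3: carbonyl C bonded to C and –OCH3 → ester.
–C(=O)NH2: carbonyl C bonded to C and to N → amide (the N is not a separate amine).
Amine appears at: CH2NHCH2, CH(NH2), CH2NHCH2 → 3.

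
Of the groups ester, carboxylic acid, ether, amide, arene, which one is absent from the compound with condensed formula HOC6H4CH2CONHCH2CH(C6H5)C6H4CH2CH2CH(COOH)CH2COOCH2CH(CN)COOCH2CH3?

ether

amide: present (CH2CONHCH2 — –C(=O)–N– linkage → amide (the N is not an amine)).
ester: present (CH2COOCH2 — –C(=O)–O–C with C on the carbonyl side → ester).
arene: present (HOC6H4 — –OH attached directly to an aromatic ring → phenol (not alcohol); the ring itself is an arene).
carboxylic acid: present (CH(COOH) — pendant –COOH: carbonyl C bonded to C and –OH → carboxylic acid).
ether: absent. In each of CH2COOCH2 and COOCH2CH3, the C–O–C oxygen is adjacent to a C=O, so it belongs to an ester, not an ether.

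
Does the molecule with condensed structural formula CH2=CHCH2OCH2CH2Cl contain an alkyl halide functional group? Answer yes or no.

Taking each segment in turn:
  CH2=CH: C=C double bond → alkene.
  CH2OCH2: C–O–C with sp³ carbons on both sides and no adjacent C=O → ether.
  CH2Cl: halogen on an sp³ carbon → alkyl halide.
The CH2Cl segment supplies the alkyl halide: halogen on an sp³ carbon → alkyl halide.

yes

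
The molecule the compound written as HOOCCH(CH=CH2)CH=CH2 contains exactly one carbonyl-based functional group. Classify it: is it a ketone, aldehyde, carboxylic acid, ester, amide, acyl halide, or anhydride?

The carbonyl is in the HOOC segment: –COOH: carbonyl C bonded to –OH and C → carboxylic acid (the –OH is not a separate alcohol).

carboxylic acid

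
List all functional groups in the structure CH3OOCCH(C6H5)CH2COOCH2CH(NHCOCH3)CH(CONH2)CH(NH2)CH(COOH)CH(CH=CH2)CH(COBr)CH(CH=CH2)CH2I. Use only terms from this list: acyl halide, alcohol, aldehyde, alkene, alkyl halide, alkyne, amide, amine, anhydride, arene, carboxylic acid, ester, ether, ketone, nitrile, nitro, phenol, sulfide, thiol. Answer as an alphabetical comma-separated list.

Working along the chain:
  CH3OOC: CH3O–C(=O)–: carbonyl C bonded to C and to –OCH3 → ester (not ketone + ether).
  CH(C6H5): pendant –C6H5: benzene ring → arene.
  CH2COOCH2: –C(=O)–O–C with C on the carbonyl side → ester.
  CH(NHCOCH3): pendant –NHC(=O)CH3: N bonded to a carbonyl → amide (not amine).
  CH(CONH2): pendant –CONH2: carbonyl C bonded to C and N → amide.
  CH(NH2): –NH2 on an sp³ carbon with no adjacent C=O → amine.
  CH(COOH): pendant –COOH: carbonyl C bonded to C and –OH → carboxylic acid.
  CH(CH=CH2): pendant –CH=CH2: C=C double bond → alkene.
  CH(COBr): pendant –C(=O)X: carbonyl C bonded to C and halogen → acyl halide.
  CH(CH=CH2): pendant –CH=CH2: C=C double bond → alkene.
  CH2I: halogen on an sp³ carbon → alkyl halide.

acyl halide, alkene, alkyl halide, amide, amine, arene, carboxylic acid, ester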